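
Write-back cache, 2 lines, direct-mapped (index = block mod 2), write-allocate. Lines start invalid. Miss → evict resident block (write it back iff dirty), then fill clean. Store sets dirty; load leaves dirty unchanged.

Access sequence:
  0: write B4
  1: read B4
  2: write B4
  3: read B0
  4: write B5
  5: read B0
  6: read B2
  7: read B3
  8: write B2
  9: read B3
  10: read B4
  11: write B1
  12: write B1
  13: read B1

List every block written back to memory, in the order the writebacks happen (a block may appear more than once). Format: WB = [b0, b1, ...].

WB = [4, 5, 2]

  0 | W B4 → L0 miss [D]
  1 | R B4 → L0 hit [D]
  2 | W B4 → L0 hit [D]
  3 | R B0 → L0 miss wb→B4 [-]
  4 | W B5 → L1 miss [D]
  5 | R B0 → L0 hit [-]
  6 | R B2 → L0 miss [-]
  7 | R B3 → L1 miss wb→B5 [-]
  8 | W B2 → L0 hit [D]
  9 | R B3 → L1 hit [-]
  10 | R B4 → L0 miss wb→B2 [-]
  11 | W B1 → L1 miss [D]
  12 | W B1 → L1 hit [D]
  13 | R B1 → L1 hit [D]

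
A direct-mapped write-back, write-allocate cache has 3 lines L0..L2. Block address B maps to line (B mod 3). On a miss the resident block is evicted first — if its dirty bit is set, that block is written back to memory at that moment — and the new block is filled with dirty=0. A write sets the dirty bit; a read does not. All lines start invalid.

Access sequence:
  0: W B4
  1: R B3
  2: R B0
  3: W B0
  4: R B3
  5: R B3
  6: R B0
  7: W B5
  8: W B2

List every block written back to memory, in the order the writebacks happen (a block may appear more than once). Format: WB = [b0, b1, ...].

WB = [0, 5]

0: W B4 -> L1 miss  d=D]
1: R B3 -> L0 miss  d=-]
2: R B0 -> L0 miss  d=-]
3: W B0 -> L0 hit  d=D]
4: R B3 -> L0 miss wb->B0  d=-]
5: R B3 -> L0 hit  d=-]
6: R B0 -> L0 miss  d=-]
7: W B5 -> L2 miss  d=D]
8: W B2 -> L2 miss wb->B5  d=D]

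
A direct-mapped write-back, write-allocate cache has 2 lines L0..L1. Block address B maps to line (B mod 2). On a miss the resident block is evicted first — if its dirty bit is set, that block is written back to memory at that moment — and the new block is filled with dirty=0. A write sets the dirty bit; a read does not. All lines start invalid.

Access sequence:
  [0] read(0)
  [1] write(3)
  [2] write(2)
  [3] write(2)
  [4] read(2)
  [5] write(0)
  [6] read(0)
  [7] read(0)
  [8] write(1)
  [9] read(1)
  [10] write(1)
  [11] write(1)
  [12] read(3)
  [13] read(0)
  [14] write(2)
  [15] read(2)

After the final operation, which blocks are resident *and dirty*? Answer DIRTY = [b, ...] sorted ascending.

0: R B0 -> L0 miss  d=-]
1: W B3 -> L1 miss  d=D]
2: W B2 -> L0 miss  d=D]
3: W B2 -> L0 hit  d=D]
4: R B2 -> L0 hit  d=D]
5: W B0 -> L0 miss wb->B2  d=D]
6: R B0 -> L0 hit  d=D]
7: R B0 -> L0 hit  d=D]
8: W B1 -> L1 miss wb->B3  d=D]
9: R B1 -> L1 hit  d=D]
10: W B1 -> L1 hit  d=D]
11: W B1 -> L1 hit  d=D]
12: R B3 -> L1 miss wb->B1  d=-]
13: R B0 -> L0 hit  d=D]
14: W B2 -> L0 miss wb->B0  d=D]
15: R B2 -> L0 hit  d=D]

DIRTY = [2]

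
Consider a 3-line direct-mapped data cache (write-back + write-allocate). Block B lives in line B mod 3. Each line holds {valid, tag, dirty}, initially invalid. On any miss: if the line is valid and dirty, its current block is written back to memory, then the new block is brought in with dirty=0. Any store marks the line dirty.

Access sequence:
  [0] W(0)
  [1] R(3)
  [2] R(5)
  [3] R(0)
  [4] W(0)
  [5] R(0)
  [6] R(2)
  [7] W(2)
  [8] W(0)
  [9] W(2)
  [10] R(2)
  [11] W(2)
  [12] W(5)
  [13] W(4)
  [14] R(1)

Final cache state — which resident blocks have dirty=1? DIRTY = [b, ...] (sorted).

  0 | W B0 → L0 miss [D]
  1 | R B3 → L0 miss wb→B0 [-]
  2 | R B5 → L2 miss [-]
  3 | R B0 → L0 miss [-]
  4 | W B0 → L0 hit [D]
  5 | R B0 → L0 hit [D]
  6 | R B2 → L2 miss [-]
  7 | W B2 → L2 hit [D]
  8 | W B0 → L0 hit [D]
  9 | W B2 → L2 hit [D]
  10 | R B2 → L2 hit [D]
  11 | W B2 → L2 hit [D]
  12 | W B5 → L2 miss wb→B2 [D]
  13 | W B4 → L1 miss [D]
  14 | R B1 → L1 miss wb→B4 [-]

DIRTY = [0, 5]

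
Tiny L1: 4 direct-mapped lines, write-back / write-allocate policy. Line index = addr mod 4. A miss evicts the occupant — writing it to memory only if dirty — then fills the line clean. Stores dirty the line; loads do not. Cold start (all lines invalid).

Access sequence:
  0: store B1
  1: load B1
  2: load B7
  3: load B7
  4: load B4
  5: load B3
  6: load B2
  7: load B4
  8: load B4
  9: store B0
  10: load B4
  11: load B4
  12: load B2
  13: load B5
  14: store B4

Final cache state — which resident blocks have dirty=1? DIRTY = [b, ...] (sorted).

0: W B1 → L1 miss [D]
1: R B1 → L1 hit [D]
2: R B7 → L3 miss [-]
3: R B7 → L3 hit [-]
4: R B4 → L0 miss [-]
5: R B3 → L3 miss [-]
6: R B2 → L2 miss [-]
7: R B4 → L0 hit [-]
8: R B4 → L0 hit [-]
9: W B0 → L0 miss [D]
10: R B4 → L0 miss wb→B0 [-]
11: R B4 → L0 hit [-]
12: R B2 → L2 hit [-]
13: R B5 → L1 miss wb→B1 [-]
14: W B4 → L0 hit [D]

DIRTY = [4]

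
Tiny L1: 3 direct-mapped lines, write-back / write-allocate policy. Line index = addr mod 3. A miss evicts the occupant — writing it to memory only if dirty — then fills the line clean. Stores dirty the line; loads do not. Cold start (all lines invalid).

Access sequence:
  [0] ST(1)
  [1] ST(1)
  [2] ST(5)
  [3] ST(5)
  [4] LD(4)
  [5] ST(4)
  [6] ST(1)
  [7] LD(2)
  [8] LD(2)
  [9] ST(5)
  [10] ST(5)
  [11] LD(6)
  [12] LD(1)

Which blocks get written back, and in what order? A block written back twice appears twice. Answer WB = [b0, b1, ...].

WB = [1, 4, 5]

0: W B1 → L1 miss [D]
1: W B1 → L1 hit [D]
2: W B5 → L2 miss [D]
3: W B5 → L2 hit [D]
4: R B4 → L1 miss wb→B1 [-]
5: W B4 → L1 hit [D]
6: W B1 → L1 miss wb→B4 [D]
7: R B2 → L2 miss wb→B5 [-]
8: R B2 → L2 hit [-]
9: W B5 → L2 miss [D]
10: W B5 → L2 hit [D]
11: R B6 → L0 miss [-]
12: R B1 → L1 hit [D]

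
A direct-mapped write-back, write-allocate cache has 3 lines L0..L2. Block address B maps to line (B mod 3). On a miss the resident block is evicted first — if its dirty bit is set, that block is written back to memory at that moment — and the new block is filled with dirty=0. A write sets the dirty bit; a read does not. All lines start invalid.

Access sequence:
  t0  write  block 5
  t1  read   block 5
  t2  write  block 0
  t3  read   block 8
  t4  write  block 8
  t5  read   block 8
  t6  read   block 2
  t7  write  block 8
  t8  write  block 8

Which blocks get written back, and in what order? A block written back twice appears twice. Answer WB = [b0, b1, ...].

0: W B5 -> L2 miss  d=D]
1: R B5 -> L2 hit  d=D]
2: W B0 -> L0 miss  d=D]
3: R B8 -> L2 miss wb->B5  d=-]
4: W B8 -> L2 hit  d=D]
5: R B8 -> L2 hit  d=D]
6: R B2 -> L2 miss wb->B8  d=-]
7: W B8 -> L2 miss  d=D]
8: W B8 -> L2 hit  d=D]

WB = [5, 8]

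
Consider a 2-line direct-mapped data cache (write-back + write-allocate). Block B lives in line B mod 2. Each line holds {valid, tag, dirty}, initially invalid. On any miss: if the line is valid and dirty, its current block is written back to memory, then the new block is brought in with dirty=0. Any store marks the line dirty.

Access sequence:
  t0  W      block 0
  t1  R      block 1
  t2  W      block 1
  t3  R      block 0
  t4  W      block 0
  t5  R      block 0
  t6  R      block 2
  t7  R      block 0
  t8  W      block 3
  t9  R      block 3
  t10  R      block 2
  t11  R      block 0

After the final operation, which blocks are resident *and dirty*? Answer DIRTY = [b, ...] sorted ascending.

DIRTY = [3]

0: W B0 -> L0 miss  d=D]
1: R B1 -> L1 miss  d=-]
2: W B1 -> L1 hit  d=D]
3: R B0 -> L0 hit  d=D]
4: W B0 -> L0 hit  d=D]
5: R B0 -> L0 hit  d=D]
6: R B2 -> L0 miss wb->B0  d=-]
7: R B0 -> L0 miss  d=-]
8: W B3 -> L1 miss wb->B1  d=D]
9: R B3 -> L1 hit  d=D]
10: R B2 -> L0 miss  d=-]
11: R B0 -> L0 miss  d=-]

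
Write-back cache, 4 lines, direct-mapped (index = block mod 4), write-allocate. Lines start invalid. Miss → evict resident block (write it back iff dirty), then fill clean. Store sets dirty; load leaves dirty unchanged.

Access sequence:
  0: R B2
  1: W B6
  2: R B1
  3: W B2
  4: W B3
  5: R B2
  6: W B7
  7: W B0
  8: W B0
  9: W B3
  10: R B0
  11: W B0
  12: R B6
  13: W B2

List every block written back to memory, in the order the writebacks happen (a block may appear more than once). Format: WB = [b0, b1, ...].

WB = [6, 3, 7, 2]

0: R B2 → L2 miss [-]
1: W B6 → L2 miss [D]
2: R B1 → L1 miss [-]
3: W B2 → L2 miss wb→B6 [D]
4: W B3 → L3 miss [D]
5: R B2 → L2 hit [D]
6: W B7 → L3 miss wb→B3 [D]
7: W B0 → L0 miss [D]
8: W B0 → L0 hit [D]
9: W B3 → L3 miss wb→B7 [D]
10: R B0 → L0 hit [D]
11: W B0 → L0 hit [D]
12: R B6 → L2 miss wb→B2 [-]
13: W B2 → L2 miss [D]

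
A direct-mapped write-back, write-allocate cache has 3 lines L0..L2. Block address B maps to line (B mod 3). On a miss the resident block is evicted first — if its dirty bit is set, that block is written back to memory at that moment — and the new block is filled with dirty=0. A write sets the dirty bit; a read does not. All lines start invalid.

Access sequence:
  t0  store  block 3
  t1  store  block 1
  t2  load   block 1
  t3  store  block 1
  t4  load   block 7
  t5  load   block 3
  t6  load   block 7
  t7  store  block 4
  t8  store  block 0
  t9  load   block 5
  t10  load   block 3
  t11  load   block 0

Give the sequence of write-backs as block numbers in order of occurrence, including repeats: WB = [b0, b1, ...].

0: W B3 → L0 miss [D]
1: W B1 → L1 miss [D]
2: R B1 → L1 hit [D]
3: W B1 → L1 hit [D]
4: R B7 → L1 miss wb→B1 [-]
5: R B3 → L0 hit [D]
6: R B7 → L1 hit [-]
7: W B4 → L1 miss [D]
8: W B0 → L0 miss wb→B3 [D]
9: R B5 → L2 miss [-]
10: R B3 → L0 miss wb→B0 [-]
11: R B0 → L0 miss [-]

WB = [1, 3, 0]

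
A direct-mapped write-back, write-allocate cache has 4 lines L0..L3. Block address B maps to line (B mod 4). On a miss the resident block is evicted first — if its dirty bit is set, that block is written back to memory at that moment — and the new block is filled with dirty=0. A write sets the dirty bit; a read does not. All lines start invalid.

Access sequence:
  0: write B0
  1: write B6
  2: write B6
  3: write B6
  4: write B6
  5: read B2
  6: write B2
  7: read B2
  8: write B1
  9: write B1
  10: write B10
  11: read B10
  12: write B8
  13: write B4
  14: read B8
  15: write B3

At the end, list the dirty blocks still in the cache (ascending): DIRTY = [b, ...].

  0 | W B0 → L0 miss [D]
  1 | W B6 → L2 miss [D]
  2 | W B6 → L2 hit [D]
  3 | W B6 → L2 hit [D]
  4 | W B6 → L2 hit [D]
  5 | R B2 → L2 miss wb→B6 [-]
  6 | W B2 → L2 hit [D]
  7 | R B2 → L2 hit [D]
  8 | W B1 → L1 miss [D]
  9 | W B1 → L1 hit [D]
  10 | W B10 → L2 miss wb→B2 [D]
  11 | R B10 → L2 hit [D]
  12 | W B8 → L0 miss wb→B0 [D]
  13 | W B4 → L0 miss wb→B8 [D]
  14 | R B8 → L0 miss wb→B4 [-]
  15 | W B3 → L3 miss [D]

DIRTY = [1, 3, 10]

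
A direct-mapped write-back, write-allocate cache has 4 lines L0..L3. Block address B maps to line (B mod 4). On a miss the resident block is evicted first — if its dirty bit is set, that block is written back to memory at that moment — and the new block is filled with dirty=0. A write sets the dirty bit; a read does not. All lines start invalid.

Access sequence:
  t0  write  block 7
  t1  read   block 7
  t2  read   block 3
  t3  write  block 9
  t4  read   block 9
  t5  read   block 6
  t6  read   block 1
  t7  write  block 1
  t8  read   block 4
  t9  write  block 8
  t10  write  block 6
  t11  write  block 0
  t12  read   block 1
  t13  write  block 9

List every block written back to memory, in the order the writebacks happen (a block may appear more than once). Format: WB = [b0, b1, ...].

WB = [7, 9, 8, 1]

0: W B7 -> L3 miss  d=D]
1: R B7 -> L3 hit  d=D]
2: R B3 -> L3 miss wb->B7  d=-]
3: W B9 -> L1 miss  d=D]
4: R B9 -> L1 hit  d=D]
5: R B6 -> L2 miss  d=-]
6: R B1 -> L1 miss wb->B9  d=-]
7: W B1 -> L1 hit  d=D]
8: R B4 -> L0 miss  d=-]
9: W B8 -> L0 miss  d=D]
10: W B6 -> L2 hit  d=D]
11: W B0 -> L0 miss wb->B8  d=D]
12: R B1 -> L1 hit  d=D]
13: W B9 -> L1 miss wb->B1  d=D]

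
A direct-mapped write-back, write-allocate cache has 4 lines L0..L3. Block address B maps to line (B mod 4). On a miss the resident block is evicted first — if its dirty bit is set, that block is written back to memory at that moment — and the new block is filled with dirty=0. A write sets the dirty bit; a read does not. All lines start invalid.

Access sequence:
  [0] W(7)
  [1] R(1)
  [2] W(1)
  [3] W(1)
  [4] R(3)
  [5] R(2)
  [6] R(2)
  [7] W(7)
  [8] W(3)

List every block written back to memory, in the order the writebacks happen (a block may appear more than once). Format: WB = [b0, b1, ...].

WB = [7, 7]

0: W B7 -> L3 miss  d=D]
1: R B1 -> L1 miss  d=-]
2: W B1 -> L1 hit  d=D]
3: W B1 -> L1 hit  d=D]
4: R B3 -> L3 miss wb->B7  d=-]
5: R B2 -> L2 miss  d=-]
6: R B2 -> L2 hit  d=-]
7: W B7 -> L3 miss  d=D]
8: W B3 -> L3 miss wb->B7  d=D]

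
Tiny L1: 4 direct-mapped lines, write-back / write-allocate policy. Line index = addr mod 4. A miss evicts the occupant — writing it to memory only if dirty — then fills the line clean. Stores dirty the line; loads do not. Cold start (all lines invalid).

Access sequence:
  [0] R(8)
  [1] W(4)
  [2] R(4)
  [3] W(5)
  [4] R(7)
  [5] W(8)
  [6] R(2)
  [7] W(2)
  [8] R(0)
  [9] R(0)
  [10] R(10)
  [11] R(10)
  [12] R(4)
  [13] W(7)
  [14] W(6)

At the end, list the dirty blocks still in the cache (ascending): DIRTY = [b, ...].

DIRTY = [5, 6, 7]

0: R B8 → L0 miss [-]
1: W B4 → L0 miss [D]
2: R B4 → L0 hit [D]
3: W B5 → L1 miss [D]
4: R B7 → L3 miss [-]
5: W B8 → L0 miss wb→B4 [D]
6: R B2 → L2 miss [-]
7: W B2 → L2 hit [D]
8: R B0 → L0 miss wb→B8 [-]
9: R B0 → L0 hit [-]
10: R B10 → L2 miss wb→B2 [-]
11: R B10 → L2 hit [-]
12: R B4 → L0 miss [-]
13: W B7 → L3 hit [D]
14: W B6 → L2 miss [D]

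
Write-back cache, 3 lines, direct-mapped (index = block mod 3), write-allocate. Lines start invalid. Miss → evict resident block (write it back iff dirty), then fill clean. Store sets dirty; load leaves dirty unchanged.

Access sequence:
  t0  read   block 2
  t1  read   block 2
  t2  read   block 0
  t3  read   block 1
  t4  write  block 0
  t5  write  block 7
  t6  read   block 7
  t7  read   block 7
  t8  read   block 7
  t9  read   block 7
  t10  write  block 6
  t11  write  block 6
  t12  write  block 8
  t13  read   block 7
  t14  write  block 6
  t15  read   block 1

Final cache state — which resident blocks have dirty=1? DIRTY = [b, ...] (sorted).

  0 | R B2 → L2 miss [-]
  1 | R B2 → L2 hit [-]
  2 | R B0 → L0 miss [-]
  3 | R B1 → L1 miss [-]
  4 | W B0 → L0 hit [D]
  5 | W B7 → L1 miss [D]
  6 | R B7 → L1 hit [D]
  7 | R B7 → L1 hit [D]
  8 | R B7 → L1 hit [D]
  9 | R B7 → L1 hit [D]
  10 | W B6 → L0 miss wb→B0 [D]
  11 | W B6 → L0 hit [D]
  12 | W B8 → L2 miss [D]
  13 | R B7 → L1 hit [D]
  14 | W B6 → L0 hit [D]
  15 | R B1 → L1 miss wb→B7 [-]

DIRTY = [6, 8]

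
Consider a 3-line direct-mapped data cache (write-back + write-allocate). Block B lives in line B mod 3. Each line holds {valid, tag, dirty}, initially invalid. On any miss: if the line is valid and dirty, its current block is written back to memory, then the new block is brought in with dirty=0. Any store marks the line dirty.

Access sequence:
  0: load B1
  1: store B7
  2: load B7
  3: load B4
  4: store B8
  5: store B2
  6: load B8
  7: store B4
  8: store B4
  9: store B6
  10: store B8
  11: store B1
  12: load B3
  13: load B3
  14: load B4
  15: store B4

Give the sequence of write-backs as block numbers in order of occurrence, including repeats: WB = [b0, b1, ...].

WB = [7, 8, 2, 4, 6, 1]

  0 | R B1 → L1 miss [-]
  1 | W B7 → L1 miss [D]
  2 | R B7 → L1 hit [D]
  3 | R B4 → L1 miss wb→B7 [-]
  4 | W B8 → L2 miss [D]
  5 | W B2 → L2 miss wb→B8 [D]
  6 | R B8 → L2 miss wb→B2 [-]
  7 | W B4 → L1 hit [D]
  8 | W B4 → L1 hit [D]
  9 | W B6 → L0 miss [D]
  10 | W B8 → L2 hit [D]
  11 | W B1 → L1 miss wb→B4 [D]
  12 | R B3 → L0 miss wb→B6 [-]
  13 | R B3 → L0 hit [-]
  14 | R B4 → L1 miss wb→B1 [-]
  15 | W B4 → L1 hit [D]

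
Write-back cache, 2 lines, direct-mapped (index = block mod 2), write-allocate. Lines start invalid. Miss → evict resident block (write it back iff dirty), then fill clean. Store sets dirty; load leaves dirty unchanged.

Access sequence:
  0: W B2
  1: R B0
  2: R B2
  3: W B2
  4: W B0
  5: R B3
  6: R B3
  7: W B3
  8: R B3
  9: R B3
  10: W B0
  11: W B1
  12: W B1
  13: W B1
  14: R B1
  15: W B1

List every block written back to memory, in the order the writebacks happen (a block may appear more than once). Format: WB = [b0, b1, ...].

WB = [2, 2, 3]

0: W B2 -> L0 miss  d=D]
1: R B0 -> L0 miss wb->B2  d=-]
2: R B2 -> L0 miss  d=-]
3: W B2 -> L0 hit  d=D]
4: W B0 -> L0 miss wb->B2  d=D]
5: R B3 -> L1 miss  d=-]
6: R B3 -> L1 hit  d=-]
7: W B3 -> L1 hit  d=D]
8: R B3 -> L1 hit  d=D]
9: R B3 -> L1 hit  d=D]
10: W B0 -> L0 hit  d=D]
11: W B1 -> L1 miss wb->B3  d=D]
12: W B1 -> L1 hit  d=D]
13: W B1 -> L1 hit  d=D]
14: R B1 -> L1 hit  d=D]
15: W B1 -> L1 hit  d=D]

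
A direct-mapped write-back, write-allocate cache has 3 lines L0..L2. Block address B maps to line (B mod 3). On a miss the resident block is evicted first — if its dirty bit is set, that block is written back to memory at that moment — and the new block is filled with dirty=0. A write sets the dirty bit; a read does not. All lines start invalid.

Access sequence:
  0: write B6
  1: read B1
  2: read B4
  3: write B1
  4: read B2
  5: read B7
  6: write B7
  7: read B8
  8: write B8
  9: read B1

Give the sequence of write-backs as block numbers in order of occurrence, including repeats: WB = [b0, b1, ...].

WB = [1, 7]

0: W B6 -> L0 miss  d=D]
1: R B1 -> L1 miss  d=-]
2: R B4 -> L1 miss  d=-]
3: W B1 -> L1 miss  d=D]
4: R B2 -> L2 miss  d=-]
5: R B7 -> L1 miss wb->B1  d=-]
6: W B7 -> L1 hit  d=D]
7: R B8 -> L2 miss  d=-]
8: W B8 -> L2 hit  d=D]
9: R B1 -> L1 miss wb->B7  d=-]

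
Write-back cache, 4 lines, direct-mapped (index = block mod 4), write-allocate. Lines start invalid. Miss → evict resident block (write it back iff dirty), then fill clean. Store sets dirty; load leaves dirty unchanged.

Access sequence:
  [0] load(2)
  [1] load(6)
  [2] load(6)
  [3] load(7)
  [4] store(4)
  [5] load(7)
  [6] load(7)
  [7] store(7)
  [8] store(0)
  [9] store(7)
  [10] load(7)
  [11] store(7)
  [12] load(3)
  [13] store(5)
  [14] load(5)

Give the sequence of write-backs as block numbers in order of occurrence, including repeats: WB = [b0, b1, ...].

WB = [4, 7]

0: R B2 -> L2 miss  d=-]
1: R B6 -> L2 miss  d=-]
2: R B6 -> L2 hit  d=-]
3: R B7 -> L3 miss  d=-]
4: W B4 -> L0 miss  d=D]
5: R B7 -> L3 hit  d=-]
6: R B7 -> L3 hit  d=-]
7: W B7 -> L3 hit  d=D]
8: W B0 -> L0 miss wb->B4  d=D]
9: W B7 -> L3 hit  d=D]
10: R B7 -> L3 hit  d=D]
11: W B7 -> L3 hit  d=D]
12: R B3 -> L3 miss wb->B7  d=-]
13: W B5 -> L1 miss  d=D]
14: R B5 -> L1 hit  d=D]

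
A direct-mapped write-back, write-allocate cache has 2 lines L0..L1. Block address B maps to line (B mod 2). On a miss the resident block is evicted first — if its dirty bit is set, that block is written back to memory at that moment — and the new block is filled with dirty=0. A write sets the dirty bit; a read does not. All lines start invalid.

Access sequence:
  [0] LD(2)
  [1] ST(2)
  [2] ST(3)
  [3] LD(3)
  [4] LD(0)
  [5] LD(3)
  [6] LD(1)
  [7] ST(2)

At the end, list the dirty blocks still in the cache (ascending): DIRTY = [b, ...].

  0 | R B2 → L0 miss [-]
  1 | W B2 → L0 hit [D]
  2 | W B3 → L1 miss [D]
  3 | R B3 → L1 hit [D]
  4 | R B0 → L0 miss wb→B2 [-]
  5 | R B3 → L1 hit [D]
  6 | R B1 → L1 miss wb→B3 [-]
  7 | W B2 → L0 miss [D]

DIRTY = [2]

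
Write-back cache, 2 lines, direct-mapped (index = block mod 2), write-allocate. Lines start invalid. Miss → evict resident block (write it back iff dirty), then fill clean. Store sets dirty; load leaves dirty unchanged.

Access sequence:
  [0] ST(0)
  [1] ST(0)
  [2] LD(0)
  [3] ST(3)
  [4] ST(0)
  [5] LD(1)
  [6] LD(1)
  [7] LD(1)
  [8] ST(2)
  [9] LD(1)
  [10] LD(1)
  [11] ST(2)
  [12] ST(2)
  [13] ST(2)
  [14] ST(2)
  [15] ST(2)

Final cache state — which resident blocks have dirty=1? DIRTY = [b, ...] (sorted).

DIRTY = [2]

  0 | W B0 → L0 miss [D]
  1 | W B0 → L0 hit [D]
  2 | R B0 → L0 hit [D]
  3 | W B3 → L1 miss [D]
  4 | W B0 → L0 hit [D]
  5 | R B1 → L1 miss wb→B3 [-]
  6 | R B1 → L1 hit [-]
  7 | R B1 → L1 hit [-]
  8 | W B2 → L0 miss wb→B0 [D]
  9 | R B1 → L1 hit [-]
  10 | R B1 → L1 hit [-]
  11 | W B2 → L0 hit [D]
  12 | W B2 → L0 hit [D]
  13 | W B2 → L0 hit [D]
  14 | W B2 → L0 hit [D]
  15 | W B2 → L0 hit [D]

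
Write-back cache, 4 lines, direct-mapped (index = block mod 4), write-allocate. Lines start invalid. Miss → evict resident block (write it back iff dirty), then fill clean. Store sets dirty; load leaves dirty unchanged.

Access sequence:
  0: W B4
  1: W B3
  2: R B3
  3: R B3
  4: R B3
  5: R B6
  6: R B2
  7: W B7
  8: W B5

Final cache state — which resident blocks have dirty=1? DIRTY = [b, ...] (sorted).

DIRTY = [4, 5, 7]

  0 | W B4 → L0 miss [D]
  1 | W B3 → L3 miss [D]
  2 | R B3 → L3 hit [D]
  3 | R B3 → L3 hit [D]
  4 | R B3 → L3 hit [D]
  5 | R B6 → L2 miss [-]
  6 | R B2 → L2 miss [-]
  7 | W B7 → L3 miss wb→B3 [D]
  8 | W B5 → L1 miss [D]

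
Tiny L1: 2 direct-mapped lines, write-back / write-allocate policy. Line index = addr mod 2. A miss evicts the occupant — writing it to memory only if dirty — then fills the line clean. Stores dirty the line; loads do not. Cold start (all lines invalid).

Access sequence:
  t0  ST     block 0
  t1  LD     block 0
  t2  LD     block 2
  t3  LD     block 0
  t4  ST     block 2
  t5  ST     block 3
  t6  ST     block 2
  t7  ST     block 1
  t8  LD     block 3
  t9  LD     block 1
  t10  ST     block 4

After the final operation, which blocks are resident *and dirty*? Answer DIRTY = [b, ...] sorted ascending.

0: W B0 → L0 miss [D]
1: R B0 → L0 hit [D]
2: R B2 → L0 miss wb→B0 [-]
3: R B0 → L0 miss [-]
4: W B2 → L0 miss [D]
5: W B3 → L1 miss [D]
6: W B2 → L0 hit [D]
7: W B1 → L1 miss wb→B3 [D]
8: R B3 → L1 miss wb→B1 [-]
9: R B1 → L1 miss [-]
10: W B4 → L0 miss wb→B2 [D]

DIRTY = [4]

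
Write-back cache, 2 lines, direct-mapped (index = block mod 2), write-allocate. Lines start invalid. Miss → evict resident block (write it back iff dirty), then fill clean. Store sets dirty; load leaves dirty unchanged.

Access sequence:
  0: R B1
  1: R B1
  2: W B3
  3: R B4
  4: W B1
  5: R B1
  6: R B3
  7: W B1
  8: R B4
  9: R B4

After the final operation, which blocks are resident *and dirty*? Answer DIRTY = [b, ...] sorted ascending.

DIRTY = [1]

0: R B1 → L1 miss [-]
1: R B1 → L1 hit [-]
2: W B3 → L1 miss [D]
3: R B4 → L0 miss [-]
4: W B1 → L1 miss wb→B3 [D]
5: R B1 → L1 hit [D]
6: R B3 → L1 miss wb→B1 [-]
7: W B1 → L1 miss [D]
8: R B4 → L0 hit [-]
9: R B4 → L0 hit [-]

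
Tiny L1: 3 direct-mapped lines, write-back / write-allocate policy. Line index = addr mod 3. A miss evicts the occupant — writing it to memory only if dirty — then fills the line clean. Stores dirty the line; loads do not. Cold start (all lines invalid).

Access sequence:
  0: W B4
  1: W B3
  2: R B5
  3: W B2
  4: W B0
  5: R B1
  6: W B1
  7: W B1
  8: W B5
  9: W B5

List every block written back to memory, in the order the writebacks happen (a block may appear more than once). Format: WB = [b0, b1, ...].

0: W B4 -> L1 miss  d=D]
1: W B3 -> L0 miss  d=D]
2: R B5 -> L2 miss  d=-]
3: W B2 -> L2 miss  d=D]
4: W B0 -> L0 miss wb->B3  d=D]
5: R B1 -> L1 miss wb->B4  d=-]
6: W B1 -> L1 hit  d=D]
7: W B1 -> L1 hit  d=D]
8: W B5 -> L2 miss wb->B2  d=D]
9: W B5 -> L2 hit  d=D]

WB = [3, 4, 2]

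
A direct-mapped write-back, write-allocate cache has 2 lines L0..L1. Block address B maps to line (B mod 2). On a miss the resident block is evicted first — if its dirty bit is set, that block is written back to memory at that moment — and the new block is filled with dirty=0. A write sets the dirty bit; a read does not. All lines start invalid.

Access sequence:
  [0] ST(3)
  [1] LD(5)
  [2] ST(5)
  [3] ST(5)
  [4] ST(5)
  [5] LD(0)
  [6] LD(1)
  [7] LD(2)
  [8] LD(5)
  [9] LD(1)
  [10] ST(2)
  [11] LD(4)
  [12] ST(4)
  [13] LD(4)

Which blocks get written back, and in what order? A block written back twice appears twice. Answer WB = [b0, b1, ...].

0: W B3 → L1 miss [D]
1: R B5 → L1 miss wb→B3 [-]
2: W B5 → L1 hit [D]
3: W B5 → L1 hit [D]
4: W B5 → L1 hit [D]
5: R B0 → L0 miss [-]
6: R B1 → L1 miss wb→B5 [-]
7: R B2 → L0 miss [-]
8: R B5 → L1 miss [-]
9: R B1 → L1 miss [-]
10: W B2 → L0 hit [D]
11: R B4 → L0 miss wb→B2 [-]
12: W B4 → L0 hit [D]
13: R B4 → L0 hit [D]

WB = [3, 5, 2]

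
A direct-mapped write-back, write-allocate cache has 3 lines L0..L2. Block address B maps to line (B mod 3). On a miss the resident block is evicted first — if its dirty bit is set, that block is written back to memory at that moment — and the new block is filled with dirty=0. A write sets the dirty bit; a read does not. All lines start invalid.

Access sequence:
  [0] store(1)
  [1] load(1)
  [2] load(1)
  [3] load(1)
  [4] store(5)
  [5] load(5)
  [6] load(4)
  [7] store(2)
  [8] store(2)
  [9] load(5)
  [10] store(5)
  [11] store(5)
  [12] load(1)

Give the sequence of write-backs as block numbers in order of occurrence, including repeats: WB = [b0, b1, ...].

0: W B1 → L1 miss [D]
1: R B1 → L1 hit [D]
2: R B1 → L1 hit [D]
3: R B1 → L1 hit [D]
4: W B5 → L2 miss [D]
5: R B5 → L2 hit [D]
6: R B4 → L1 miss wb→B1 [-]
7: W B2 → L2 miss wb→B5 [D]
8: W B2 → L2 hit [D]
9: R B5 → L2 miss wb→B2 [-]
10: W B5 → L2 hit [D]
11: W B5 → L2 hit [D]
12: R B1 → L1 miss [-]

WB = [1, 5, 2]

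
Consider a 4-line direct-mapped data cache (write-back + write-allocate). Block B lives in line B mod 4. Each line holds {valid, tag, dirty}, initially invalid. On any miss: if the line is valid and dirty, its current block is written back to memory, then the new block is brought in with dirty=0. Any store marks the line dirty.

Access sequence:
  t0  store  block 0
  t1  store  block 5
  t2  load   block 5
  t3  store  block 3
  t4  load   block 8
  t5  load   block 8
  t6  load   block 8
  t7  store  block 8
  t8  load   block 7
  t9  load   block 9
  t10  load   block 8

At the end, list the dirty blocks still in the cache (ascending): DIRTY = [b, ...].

DIRTY = [8]

0: W B0 → L0 miss [D]
1: W B5 → L1 miss [D]
2: R B5 → L1 hit [D]
3: W B3 → L3 miss [D]
4: R B8 → L0 miss wb→B0 [-]
5: R B8 → L0 hit [-]
6: R B8 → L0 hit [-]
7: W B8 → L0 hit [D]
8: R B7 → L3 miss wb→B3 [-]
9: R B9 → L1 miss wb→B5 [-]
10: R B8 → L0 hit [D]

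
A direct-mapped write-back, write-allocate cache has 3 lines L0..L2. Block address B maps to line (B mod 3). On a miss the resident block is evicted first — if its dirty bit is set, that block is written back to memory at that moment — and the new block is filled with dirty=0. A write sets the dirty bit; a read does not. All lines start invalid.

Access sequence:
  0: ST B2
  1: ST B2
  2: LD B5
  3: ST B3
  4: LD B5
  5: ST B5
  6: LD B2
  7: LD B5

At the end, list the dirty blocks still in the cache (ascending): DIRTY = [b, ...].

DIRTY = [3]

  0 | W B2 → L2 miss [D]
  1 | W B2 → L2 hit [D]
  2 | R B5 → L2 miss wb→B2 [-]
  3 | W B3 → L0 miss [D]
  4 | R B5 → L2 hit [-]
  5 | W B5 → L2 hit [D]
  6 | R B2 → L2 miss wb→B5 [-]
  7 | R B5 → L2 miss [-]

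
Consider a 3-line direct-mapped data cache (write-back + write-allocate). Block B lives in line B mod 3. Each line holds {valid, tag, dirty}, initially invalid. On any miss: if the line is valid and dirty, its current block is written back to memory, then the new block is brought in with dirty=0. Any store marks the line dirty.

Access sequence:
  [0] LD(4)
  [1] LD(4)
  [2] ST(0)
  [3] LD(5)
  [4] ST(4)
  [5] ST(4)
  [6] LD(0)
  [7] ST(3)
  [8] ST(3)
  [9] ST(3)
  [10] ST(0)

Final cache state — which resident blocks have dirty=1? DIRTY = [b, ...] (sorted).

DIRTY = [0, 4]

  0 | R B4 → L1 miss [-]
  1 | R B4 → L1 hit [-]
  2 | W B0 → L0 miss [D]
  3 | R B5 → L2 miss [-]
  4 | W B4 → L1 hit [D]
  5 | W B4 → L1 hit [D]
  6 | R B0 → L0 hit [D]
  7 | W B3 → L0 miss wb→B0 [D]
  8 | W B3 → L0 hit [D]
  9 | W B3 → L0 hit [D]
  10 | W B0 → L0 miss wb→B3 [D]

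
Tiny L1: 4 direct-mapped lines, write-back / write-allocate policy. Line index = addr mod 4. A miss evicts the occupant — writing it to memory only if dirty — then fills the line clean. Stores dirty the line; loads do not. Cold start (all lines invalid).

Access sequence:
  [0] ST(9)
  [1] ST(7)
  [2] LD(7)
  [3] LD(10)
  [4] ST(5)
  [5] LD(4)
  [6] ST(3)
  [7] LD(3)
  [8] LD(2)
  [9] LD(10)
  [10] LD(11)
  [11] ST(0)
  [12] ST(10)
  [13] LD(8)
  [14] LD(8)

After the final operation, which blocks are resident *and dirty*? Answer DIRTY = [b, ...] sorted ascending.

DIRTY = [5, 10]

0: W B9 → L1 miss [D]
1: W B7 → L3 miss [D]
2: R B7 → L3 hit [D]
3: R B10 → L2 miss [-]
4: W B5 → L1 miss wb→B9 [D]
5: R B4 → L0 miss [-]
6: W B3 → L3 miss wb→B7 [D]
7: R B3 → L3 hit [D]
8: R B2 → L2 miss [-]
9: R B10 → L2 miss [-]
10: R B11 → L3 miss wb→B3 [-]
11: W B0 → L0 miss [D]
12: W B10 → L2 hit [D]
13: R B8 → L0 miss wb→B0 [-]
14: R B8 → L0 hit [-]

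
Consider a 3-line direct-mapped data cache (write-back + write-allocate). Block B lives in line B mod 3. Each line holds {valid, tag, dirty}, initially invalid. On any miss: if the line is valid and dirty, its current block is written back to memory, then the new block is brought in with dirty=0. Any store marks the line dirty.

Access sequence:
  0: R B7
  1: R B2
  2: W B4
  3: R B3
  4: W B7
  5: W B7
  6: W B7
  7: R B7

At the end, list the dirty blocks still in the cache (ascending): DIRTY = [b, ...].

DIRTY = [7]

0: R B7 → L1 miss [-]
1: R B2 → L2 miss [-]
2: W B4 → L1 miss [D]
3: R B3 → L0 miss [-]
4: W B7 → L1 miss wb→B4 [D]
5: W B7 → L1 hit [D]
6: W B7 → L1 hit [D]
7: R B7 → L1 hit [D]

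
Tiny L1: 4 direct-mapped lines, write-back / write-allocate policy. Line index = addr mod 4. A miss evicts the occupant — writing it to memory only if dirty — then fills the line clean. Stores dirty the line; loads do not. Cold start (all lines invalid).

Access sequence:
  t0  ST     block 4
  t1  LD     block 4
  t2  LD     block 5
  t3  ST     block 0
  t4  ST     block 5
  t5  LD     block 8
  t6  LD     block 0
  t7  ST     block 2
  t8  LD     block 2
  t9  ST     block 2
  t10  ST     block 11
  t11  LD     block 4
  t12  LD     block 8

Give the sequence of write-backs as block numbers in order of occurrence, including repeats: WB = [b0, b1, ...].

WB = [4, 0]

  0 | W B4 → L0 miss [D]
  1 | R B4 → L0 hit [D]
  2 | R B5 → L1 miss [-]
  3 | W B0 → L0 miss wb→B4 [D]
  4 | W B5 → L1 hit [D]
  5 | R B8 → L0 miss wb→B0 [-]
  6 | R B0 → L0 miss [-]
  7 | W B2 → L2 miss [D]
  8 | R B2 → L2 hit [D]
  9 | W B2 → L2 hit [D]
  10 | W B11 → L3 miss [D]
  11 | R B4 → L0 miss [-]
  12 | R B8 → L0 miss [-]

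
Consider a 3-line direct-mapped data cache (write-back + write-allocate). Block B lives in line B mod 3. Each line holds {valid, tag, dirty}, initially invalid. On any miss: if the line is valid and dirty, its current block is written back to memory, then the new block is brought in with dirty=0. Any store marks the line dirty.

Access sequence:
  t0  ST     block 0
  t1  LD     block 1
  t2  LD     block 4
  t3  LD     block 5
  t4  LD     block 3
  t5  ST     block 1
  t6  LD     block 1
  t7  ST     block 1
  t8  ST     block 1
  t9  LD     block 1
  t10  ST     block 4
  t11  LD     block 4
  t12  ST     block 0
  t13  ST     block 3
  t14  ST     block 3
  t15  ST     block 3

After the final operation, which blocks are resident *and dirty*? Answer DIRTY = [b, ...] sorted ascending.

DIRTY = [3, 4]

0: W B0 → L0 miss [D]
1: R B1 → L1 miss [-]
2: R B4 → L1 miss [-]
3: R B5 → L2 miss [-]
4: R B3 → L0 miss wb→B0 [-]
5: W B1 → L1 miss [D]
6: R B1 → L1 hit [D]
7: W B1 → L1 hit [D]
8: W B1 → L1 hit [D]
9: R B1 → L1 hit [D]
10: W B4 → L1 miss wb→B1 [D]
11: R B4 → L1 hit [D]
12: W B0 → L0 miss [D]
13: W B3 → L0 miss wb→B0 [D]
14: W B3 → L0 hit [D]
15: W B3 → L0 hit [D]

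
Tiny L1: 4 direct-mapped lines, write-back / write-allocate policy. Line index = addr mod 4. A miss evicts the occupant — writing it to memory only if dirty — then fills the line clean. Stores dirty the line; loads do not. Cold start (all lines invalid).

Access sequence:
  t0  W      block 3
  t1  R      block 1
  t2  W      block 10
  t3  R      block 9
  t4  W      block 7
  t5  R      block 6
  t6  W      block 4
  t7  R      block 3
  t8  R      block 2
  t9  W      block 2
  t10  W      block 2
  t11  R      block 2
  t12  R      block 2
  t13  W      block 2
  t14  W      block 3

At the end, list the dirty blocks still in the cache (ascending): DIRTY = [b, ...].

DIRTY = [2, 3, 4]

0: W B3 -> L3 miss  d=D]
1: R B1 -> L1 miss  d=-]
2: W B10 -> L2 miss  d=D]
3: R B9 -> L1 miss  d=-]
4: W B7 -> L3 miss wb->B3  d=D]
5: R B6 -> L2 miss wb->B10  d=-]
6: W B4 -> L0 miss  d=D]
7: R B3 -> L3 miss wb->B7  d=-]
8: R B2 -> L2 miss  d=-]
9: W B2 -> L2 hit  d=D]
10: W B2 -> L2 hit  d=D]
11: R B2 -> L2 hit  d=D]
12: R B2 -> L2 hit  d=D]
13: W B2 -> L2 hit  d=D]
14: W B3 -> L3 hit  d=D]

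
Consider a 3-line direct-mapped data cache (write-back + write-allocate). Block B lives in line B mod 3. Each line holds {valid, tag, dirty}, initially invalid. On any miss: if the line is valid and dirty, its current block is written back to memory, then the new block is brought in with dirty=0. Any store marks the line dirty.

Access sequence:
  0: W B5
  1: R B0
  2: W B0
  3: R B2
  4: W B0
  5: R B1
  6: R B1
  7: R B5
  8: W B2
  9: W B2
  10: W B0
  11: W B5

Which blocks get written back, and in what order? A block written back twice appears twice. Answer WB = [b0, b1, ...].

WB = [5, 2]

0: W B5 → L2 miss [D]
1: R B0 → L0 miss [-]
2: W B0 → L0 hit [D]
3: R B2 → L2 miss wb→B5 [-]
4: W B0 → L0 hit [D]
5: R B1 → L1 miss [-]
6: R B1 → L1 hit [-]
7: R B5 → L2 miss [-]
8: W B2 → L2 miss [D]
9: W B2 → L2 hit [D]
10: W B0 → L0 hit [D]
11: W B5 → L2 miss wb→B2 [D]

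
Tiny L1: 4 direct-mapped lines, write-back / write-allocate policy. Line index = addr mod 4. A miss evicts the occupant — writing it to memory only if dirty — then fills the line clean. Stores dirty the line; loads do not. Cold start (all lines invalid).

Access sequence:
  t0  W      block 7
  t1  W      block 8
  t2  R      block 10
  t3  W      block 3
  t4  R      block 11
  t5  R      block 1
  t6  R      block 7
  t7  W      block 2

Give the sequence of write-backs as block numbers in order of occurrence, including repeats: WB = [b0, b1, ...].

  0 | W B7 → L3 miss [D]
  1 | W B8 → L0 miss [D]
  2 | R B10 → L2 miss [-]
  3 | W B3 → L3 miss wb→B7 [D]
  4 | R B11 → L3 miss wb→B3 [-]
  5 | R B1 → L1 miss [-]
  6 | R B7 → L3 miss [-]
  7 | W B2 → L2 miss [D]

WB = [7, 3]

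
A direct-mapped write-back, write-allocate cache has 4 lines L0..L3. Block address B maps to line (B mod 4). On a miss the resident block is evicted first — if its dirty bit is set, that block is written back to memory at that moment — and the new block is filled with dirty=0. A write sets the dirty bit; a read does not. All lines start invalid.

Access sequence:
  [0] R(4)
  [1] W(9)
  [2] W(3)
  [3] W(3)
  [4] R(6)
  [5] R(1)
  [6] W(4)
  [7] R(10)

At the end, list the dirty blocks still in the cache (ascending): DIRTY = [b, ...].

DIRTY = [3, 4]

0: R B4 → L0 miss [-]
1: W B9 → L1 miss [D]
2: W B3 → L3 miss [D]
3: W B3 → L3 hit [D]
4: R B6 → L2 miss [-]
5: R B1 → L1 miss wb→B9 [-]
6: W B4 → L0 hit [D]
7: R B10 → L2 miss [-]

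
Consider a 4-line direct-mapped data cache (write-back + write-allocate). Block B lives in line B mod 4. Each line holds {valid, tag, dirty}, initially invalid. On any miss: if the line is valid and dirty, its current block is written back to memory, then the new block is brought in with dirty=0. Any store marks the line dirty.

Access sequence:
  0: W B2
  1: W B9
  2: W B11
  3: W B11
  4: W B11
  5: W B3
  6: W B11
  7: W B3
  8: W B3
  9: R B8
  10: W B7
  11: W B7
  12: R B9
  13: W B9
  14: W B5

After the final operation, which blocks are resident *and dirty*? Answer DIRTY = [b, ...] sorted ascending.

0: W B2 → L2 miss [D]
1: W B9 → L1 miss [D]
2: W B11 → L3 miss [D]
3: W B11 → L3 hit [D]
4: W B11 → L3 hit [D]
5: W B3 → L3 miss wb→B11 [D]
6: W B11 → L3 miss wb→B3 [D]
7: W B3 → L3 miss wb→B11 [D]
8: W B3 → L3 hit [D]
9: R B8 → L0 miss [-]
10: W B7 → L3 miss wb→B3 [D]
11: W B7 → L3 hit [D]
12: R B9 → L1 hit [D]
13: W B9 → L1 hit [D]
14: W B5 → L1 miss wb→B9 [D]

DIRTY = [2, 5, 7]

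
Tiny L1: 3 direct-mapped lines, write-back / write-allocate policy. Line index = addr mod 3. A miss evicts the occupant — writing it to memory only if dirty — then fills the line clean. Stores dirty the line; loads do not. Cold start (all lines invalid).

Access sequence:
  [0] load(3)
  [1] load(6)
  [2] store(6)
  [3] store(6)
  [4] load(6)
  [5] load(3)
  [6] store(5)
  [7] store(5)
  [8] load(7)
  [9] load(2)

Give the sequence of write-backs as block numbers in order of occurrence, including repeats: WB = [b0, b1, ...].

0: R B3 → L0 miss [-]
1: R B6 → L0 miss [-]
2: W B6 → L0 hit [D]
3: W B6 → L0 hit [D]
4: R B6 → L0 hit [D]
5: R B3 → L0 miss wb→B6 [-]
6: W B5 → L2 miss [D]
7: W B5 → L2 hit [D]
8: R B7 → L1 miss [-]
9: R B2 → L2 miss wb→B5 [-]

WB = [6, 5]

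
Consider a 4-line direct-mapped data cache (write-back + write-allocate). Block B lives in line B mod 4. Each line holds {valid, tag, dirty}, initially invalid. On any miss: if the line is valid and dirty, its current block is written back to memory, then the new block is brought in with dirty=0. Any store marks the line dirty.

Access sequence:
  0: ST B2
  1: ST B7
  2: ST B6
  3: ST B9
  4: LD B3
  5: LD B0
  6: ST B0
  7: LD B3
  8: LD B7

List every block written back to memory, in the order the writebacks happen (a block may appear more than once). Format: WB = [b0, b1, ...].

0: W B2 → L2 miss [D]
1: W B7 → L3 miss [D]
2: W B6 → L2 miss wb→B2 [D]
3: W B9 → L1 miss [D]
4: R B3 → L3 miss wb→B7 [-]
5: R B0 → L0 miss [-]
6: W B0 → L0 hit [D]
7: R B3 → L3 hit [-]
8: R B7 → L3 miss [-]

WB = [2, 7]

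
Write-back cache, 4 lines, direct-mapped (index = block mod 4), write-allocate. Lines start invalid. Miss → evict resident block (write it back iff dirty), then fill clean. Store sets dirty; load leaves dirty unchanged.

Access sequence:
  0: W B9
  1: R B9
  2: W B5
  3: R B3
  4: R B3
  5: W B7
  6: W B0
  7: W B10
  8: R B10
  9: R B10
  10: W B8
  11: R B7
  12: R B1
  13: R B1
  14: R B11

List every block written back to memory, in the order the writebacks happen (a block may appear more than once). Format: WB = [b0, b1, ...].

WB = [9, 0, 5, 7]

0: W B9 -> L1 miss  d=D]
1: R B9 -> L1 hit  d=D]
2: W B5 -> L1 miss wb->B9  d=D]
3: R B3 -> L3 miss  d=-]
4: R B3 -> L3 hit  d=-]
5: W B7 -> L3 miss  d=D]
6: W B0 -> L0 miss  d=D]
7: W B10 -> L2 miss  d=D]
8: R B10 -> L2 hit  d=D]
9: R B10 -> L2 hit  d=D]
10: W B8 -> L0 miss wb->B0  d=D]
11: R B7 -> L3 hit  d=D]
12: R B1 -> L1 miss wb->B5  d=-]
13: R B1 -> L1 hit  d=-]
14: R B11 -> L3 miss wb->B7  d=-]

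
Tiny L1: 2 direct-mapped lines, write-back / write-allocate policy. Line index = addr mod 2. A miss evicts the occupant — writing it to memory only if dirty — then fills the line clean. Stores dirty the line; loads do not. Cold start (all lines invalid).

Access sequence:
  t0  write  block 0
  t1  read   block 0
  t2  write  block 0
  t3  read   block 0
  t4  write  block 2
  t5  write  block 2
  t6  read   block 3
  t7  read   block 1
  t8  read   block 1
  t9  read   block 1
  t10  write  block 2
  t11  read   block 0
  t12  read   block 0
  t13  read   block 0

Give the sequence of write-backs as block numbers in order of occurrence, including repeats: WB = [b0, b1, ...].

WB = [0, 2]

0: W B0 -> L0 miss  d=D]
1: R B0 -> L0 hit  d=D]
2: W B0 -> L0 hit  d=D]
3: R B0 -> L0 hit  d=D]
4: W B2 -> L0 miss wb->B0  d=D]
5: W B2 -> L0 hit  d=D]
6: R B3 -> L1 miss  d=-]
7: R B1 -> L1 miss  d=-]
8: R B1 -> L1 hit  d=-]
9: R B1 -> L1 hit  d=-]
10: W B2 -> L0 hit  d=D]
11: R B0 -> L0 miss wb->B2  d=-]
12: R B0 -> L0 hit  d=-]
13: R B0 -> L0 hit  d=-]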